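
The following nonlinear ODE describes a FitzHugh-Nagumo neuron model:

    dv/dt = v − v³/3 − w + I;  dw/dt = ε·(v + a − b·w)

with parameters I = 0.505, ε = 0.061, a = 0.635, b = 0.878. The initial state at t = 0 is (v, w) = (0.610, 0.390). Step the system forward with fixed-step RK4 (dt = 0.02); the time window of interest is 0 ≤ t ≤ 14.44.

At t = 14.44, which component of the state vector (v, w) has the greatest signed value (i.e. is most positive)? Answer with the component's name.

t=0.000: state=(0.610, 0.390)
step 1 (dt=0.02): k1=(0.649, 0.055), k2=(0.653, 0.055), k3=(0.653, 0.055), k4=(0.656, 0.056); state += dt/6·(k1+2k2+2k3+k4)
t=0.020: state=(0.623, 0.391)
t=0.040: state=(0.636, 0.392)
t=0.060: state=(0.650, 0.393)
continuing one RK4 step at a time; state shown every 25 steps (Δt=0.5):
t=0.500: state=(0.967, 0.422)
t=1.000: state=(1.315, 0.465)
t=1.500: state=(1.541, 0.515)
t=2.000: state=(1.640, 0.569)
t=2.500: state=(1.665, 0.623)
t=3.000: state=(1.658, 0.675)
t=3.500: state=(1.638, 0.726)
t=4.000: state=(1.612, 0.775)
t=4.500: state=(1.584, 0.822)
t=5.000: state=(1.555, 0.866)
t=5.500: state=(1.525, 0.909)
t=6.000: state=(1.494, 0.950)
t=6.500: state=(1.463, 0.988)
t=7.000: state=(1.431, 1.025)
t=7.500: state=(1.398, 1.059)
t=8.000: state=(1.364, 1.092)
t=8.500: state=(1.329, 1.123)
t=9.000: state=(1.293, 1.152)
t=9.500: state=(1.255, 1.179)
t=10.000: state=(1.215, 1.204)
t=10.500: state=(1.173, 1.227)
t=11.000: state=(1.128, 1.248)
t=11.500: state=(1.079, 1.268)
t=12.000: state=(1.025, 1.285)
t=12.500: state=(0.965, 1.300)
t=13.000: state=(0.895, 1.313)
t=13.500: state=(0.811, 1.323)
t=14.000: state=(0.707, 1.330)
t=14.440: state=(0.589, 1.333)
compare at T: v=0.589, w=1.333

largest component: w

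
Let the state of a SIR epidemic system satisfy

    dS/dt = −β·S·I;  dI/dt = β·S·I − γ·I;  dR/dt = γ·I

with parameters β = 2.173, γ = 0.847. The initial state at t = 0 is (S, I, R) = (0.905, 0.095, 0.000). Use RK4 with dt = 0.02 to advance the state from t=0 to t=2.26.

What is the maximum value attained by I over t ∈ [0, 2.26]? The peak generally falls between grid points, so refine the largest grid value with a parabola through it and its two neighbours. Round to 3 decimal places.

max I = 0.282

t=0.000: state=(0.905, 0.095, 0.000)
step 1 (dt=0.02): k1=(-0.187, 0.106, 0.080), k2=(-0.189, 0.107, 0.081), k3=(-0.189, 0.107, 0.081), k4=(-0.190, 0.108, 0.082); state += dt/6·(k1+2k2+2k3+k4)
t=0.020: state=(0.901, 0.097, 0.002)
t=0.040: state=(0.897, 0.099, 0.003)
t=0.060: state=(0.893, 0.102, 0.005)
continuing one RK4 step at a time; state shown every 5 steps (Δt=0.1):
t=0.100: state=(0.885, 0.106, 0.009)
t=0.200: state=(0.864, 0.118, 0.018)
t=0.300: state=(0.841, 0.130, 0.028)
t=0.400: state=(0.817, 0.143, 0.040)
t=0.500: state=(0.790, 0.157, 0.053)
t=0.600: state=(0.763, 0.171, 0.067)
t=0.700: state=(0.734, 0.184, 0.082)
t=0.800: state=(0.704, 0.198, 0.098)
t=0.900: state=(0.673, 0.211, 0.115)
t=1.000: state=(0.642, 0.224, 0.134)
t=1.100: state=(0.611, 0.236, 0.153)
t=1.200: state=(0.580, 0.247, 0.174)
t=1.300: state=(0.549, 0.256, 0.195)
t=1.400: state=(0.519, 0.264, 0.217)
t=1.500: state=(0.489, 0.271, 0.240)
t=1.600: state=(0.461, 0.276, 0.263)
t=1.700: state=(0.434, 0.280, 0.286)
t=1.800: state=(0.408, 0.281, 0.310)
t=1.900: state=(0.384, 0.282, 0.334)
t=2.000: state=(0.361, 0.281, 0.358)
t=2.100: state=(0.340, 0.278, 0.382)
t=2.200: state=(0.320, 0.275, 0.405)
t=2.260: state=(0.309, 0.272, 0.419)
largest grid value and its neighbours: I(1.860)=0.28187, I(1.880)=0.28188, I(1.900)=0.28184
parabola through these three points peaks at t≈1.876 with I≈0.28188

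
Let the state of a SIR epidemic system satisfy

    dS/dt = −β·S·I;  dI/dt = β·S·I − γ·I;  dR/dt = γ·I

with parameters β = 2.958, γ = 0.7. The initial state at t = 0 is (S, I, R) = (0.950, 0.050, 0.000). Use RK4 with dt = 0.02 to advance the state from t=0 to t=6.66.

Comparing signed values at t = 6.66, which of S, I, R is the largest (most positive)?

t=0.000: state=(0.950, 0.050, 0.000)
step 1 (dt=0.02): k1=(-0.141, 0.106, 0.035), k2=(-0.143, 0.108, 0.036), k3=(-0.143, 0.108, 0.036), k4=(-0.146, 0.110, 0.037); state += dt/6·(k1+2k2+2k3+k4)
t=0.020: state=(0.947, 0.052, 0.001)
t=0.040: state=(0.944, 0.054, 0.001)
t=0.060: state=(0.941, 0.057, 0.002)
continuing one RK4 step at a time; state shown every 25 steps (Δt=0.5):
t=0.500: state=(0.836, 0.134, 0.030)
t=1.000: state=(0.619, 0.279, 0.101)
t=1.500: state=(0.369, 0.407, 0.224)
t=2.000: state=(0.196, 0.430, 0.373)
t=2.500: state=(0.107, 0.377, 0.516)
t=3.000: state=(0.065, 0.300, 0.635)
t=3.500: state=(0.044, 0.229, 0.727)
t=4.000: state=(0.033, 0.171, 0.796)
t=4.500: state=(0.026, 0.126, 0.848)
t=5.000: state=(0.023, 0.092, 0.886)
t=5.500: state=(0.020, 0.067, 0.913)
t=6.000: state=(0.018, 0.048, 0.933)
t=6.500: state=(0.017, 0.035, 0.948)
t=6.660: state=(0.017, 0.032, 0.951)
compare at T: S=0.017, I=0.032, R=0.951

largest component: R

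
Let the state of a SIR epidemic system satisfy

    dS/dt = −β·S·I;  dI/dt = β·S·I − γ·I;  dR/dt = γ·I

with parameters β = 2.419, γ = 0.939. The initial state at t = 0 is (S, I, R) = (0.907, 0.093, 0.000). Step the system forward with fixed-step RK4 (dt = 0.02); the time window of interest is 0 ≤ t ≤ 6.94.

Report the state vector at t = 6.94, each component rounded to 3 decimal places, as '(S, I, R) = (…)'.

(S, I, R) = (0.090, 0.014, 0.896)

t=0.000: state=(0.907, 0.093, 0.000)
step 1 (dt=0.02): k1=(-0.204, 0.117, 0.087), k2=(-0.206, 0.118, 0.088), k3=(-0.206, 0.118, 0.088), k4=(-0.208, 0.119, 0.090); state += dt/6·(k1+2k2+2k3+k4)
t=0.020: state=(0.903, 0.095, 0.002)
t=0.040: state=(0.899, 0.098, 0.004)
t=0.060: state=(0.894, 0.100, 0.005)
continuing one RK4 step at a time; state shown every 25 steps (Δt=0.5):
t=0.500: state=(0.779, 0.162, 0.059)
t=1.000: state=(0.612, 0.235, 0.153)
t=1.500: state=(0.446, 0.278, 0.275)
t=2.000: state=(0.318, 0.275, 0.407)
t=2.500: state=(0.232, 0.239, 0.529)
t=3.000: state=(0.179, 0.191, 0.630)
t=3.500: state=(0.146, 0.145, 0.708)
t=4.000: state=(0.126, 0.107, 0.767)
t=4.500: state=(0.112, 0.077, 0.810)
t=5.000: state=(0.104, 0.055, 0.841)
t=5.500: state=(0.098, 0.039, 0.863)
t=6.000: state=(0.094, 0.027, 0.878)
t=6.500: state=(0.092, 0.019, 0.889)
t=6.940: state=(0.090, 0.014, 0.896)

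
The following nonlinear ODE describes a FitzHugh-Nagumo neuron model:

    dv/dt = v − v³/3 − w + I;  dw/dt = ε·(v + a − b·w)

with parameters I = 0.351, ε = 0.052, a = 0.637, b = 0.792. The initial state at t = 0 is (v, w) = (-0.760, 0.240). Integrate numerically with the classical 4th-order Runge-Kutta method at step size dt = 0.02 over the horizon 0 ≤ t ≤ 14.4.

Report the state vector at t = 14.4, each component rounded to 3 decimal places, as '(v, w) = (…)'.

(v, w) = (-1.225, -0.297)

t=0.000: state=(-0.760, 0.240)
step 1 (dt=0.02): k1=(-0.503, -0.016), k2=(-0.505, -0.017), k3=(-0.505, -0.017), k4=(-0.507, -0.017); state += dt/6·(k1+2k2+2k3+k4)
t=0.020: state=(-0.770, 0.240)
t=0.040: state=(-0.780, 0.239)
t=0.060: state=(-0.791, 0.239)
continuing one RK4 step at a time; state shown every 25 steps (Δt=0.5):
t=0.500: state=(-1.027, 0.229)
t=1.000: state=(-1.279, 0.210)
t=1.500: state=(-1.455, 0.187)
t=2.000: state=(-1.549, 0.161)
t=2.500: state=(-1.586, 0.134)
t=3.000: state=(-1.594, 0.106)
t=3.500: state=(-1.589, 0.080)
t=4.000: state=(-1.577, 0.054)
t=4.500: state=(-1.562, 0.029)
t=5.000: state=(-1.546, 0.004)
t=5.500: state=(-1.530, -0.019)
t=6.000: state=(-1.513, -0.041)
t=6.500: state=(-1.496, -0.063)
t=7.000: state=(-1.479, -0.083)
t=7.500: state=(-1.462, -0.103)
t=8.000: state=(-1.445, -0.122)
t=8.500: state=(-1.428, -0.140)
t=9.000: state=(-1.411, -0.157)
t=9.500: state=(-1.394, -0.174)
t=10.000: state=(-1.377, -0.190)
t=10.500: state=(-1.360, -0.205)
t=11.000: state=(-1.343, -0.219)
t=11.500: state=(-1.326, -0.232)
t=12.000: state=(-1.309, -0.245)
t=12.500: state=(-1.291, -0.257)
t=13.000: state=(-1.274, -0.269)
t=13.500: state=(-1.257, -0.279)
t=14.000: state=(-1.239, -0.289)
t=14.400: state=(-1.225, -0.297)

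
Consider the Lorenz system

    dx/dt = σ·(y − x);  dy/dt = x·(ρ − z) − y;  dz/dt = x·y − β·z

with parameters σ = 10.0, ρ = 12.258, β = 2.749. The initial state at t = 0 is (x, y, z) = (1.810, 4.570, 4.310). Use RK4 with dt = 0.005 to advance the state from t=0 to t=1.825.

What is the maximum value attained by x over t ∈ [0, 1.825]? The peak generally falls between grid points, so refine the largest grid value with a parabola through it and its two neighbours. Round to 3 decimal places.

max x = 8.973

t=0.000: state=(1.810, 4.570, 4.310)
step 1 (dt=0.005): k1=(27.600, 9.816, -3.576), k2=(27.155, 10.357, -3.190), k3=(27.180, 10.345, -3.196), k4=(26.758, 10.875, -2.811); state += dt/6·(k1+2k2+2k3+k4)
t=0.005: state=(1.946, 4.622, 4.294)
t=0.010: state=(2.078, 4.679, 4.282)
t=0.015: state=(2.206, 4.741, 4.274)
continuing one RK4 step at a time; state shown every 20 steps (Δt=0.1):
t=0.100: state=(4.152, 6.400, 4.757)
t=0.200: state=(6.539, 9.005, 7.314)
t=0.300: state=(8.625, 9.964, 12.178)
t=0.400: state=(8.606, 7.177, 16.038)
t=0.500: state=(6.332, 3.676, 15.671)
t=0.600: state=(4.017, 2.222, 13.143)
t=0.700: state=(2.806, 2.127, 10.590)
t=0.800: state=(2.530, 2.600, 8.576)
t=0.900: state=(2.875, 3.478, 7.222)
t=1.000: state=(3.726, 4.826, 6.681)
t=1.100: state=(5.059, 6.596, 7.290)
t=1.200: state=(6.656, 8.185, 9.417)
t=1.300: state=(7.762, 8.259, 12.534)
t=1.400: state=(7.455, 6.391, 14.524)
t=1.500: state=(5.983, 4.333, 14.145)
t=1.600: state=(4.526, 3.370, 12.446)
t=1.700: state=(3.746, 3.332, 10.623)
t=1.800: state=(3.651, 3.847, 9.205)
t=1.825: state=(3.716, 4.042, 8.944)
largest grid value and its neighbours: x(0.345)=8.96942, x(0.350)=8.97288, x(0.355)=8.96894
parabola through these three points peaks at t≈0.350 with x≈8.97288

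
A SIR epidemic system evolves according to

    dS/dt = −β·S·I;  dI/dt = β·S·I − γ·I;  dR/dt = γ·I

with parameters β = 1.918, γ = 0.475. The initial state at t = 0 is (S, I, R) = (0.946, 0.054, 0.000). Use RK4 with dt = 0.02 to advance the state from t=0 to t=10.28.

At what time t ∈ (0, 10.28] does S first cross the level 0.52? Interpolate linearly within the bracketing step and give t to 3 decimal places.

t=0.000: state=(0.946, 0.054, 0.000)
step 1 (dt=0.02): k1=(-0.098, 0.072, 0.026), k2=(-0.099, 0.073, 0.026), k3=(-0.099, 0.073, 0.026), k4=(-0.100, 0.074, 0.026); state += dt/6·(k1+2k2+2k3+k4)
t=0.020: state=(0.944, 0.055, 0.001)
t=0.040: state=(0.942, 0.057, 0.001)
t=0.060: state=(0.940, 0.058, 0.002)
continuing one RK4 step at a time; state shown every 25 steps (Δt=0.5):
t=0.500: state=(0.879, 0.102, 0.018)
t=1.000: state=(0.770, 0.179, 0.051)
t=1.500: state=(0.620, 0.275, 0.105)
t=1.800: state=(0.520, 0.332, 0.148)
next step: t=1.820: state=(0.514, 0.335, 0.151) — S has crossed 0.52
linear interpolation between t=1.800 (0.52031) and t=1.820 (0.51369) → t≈1.801

t = 1.801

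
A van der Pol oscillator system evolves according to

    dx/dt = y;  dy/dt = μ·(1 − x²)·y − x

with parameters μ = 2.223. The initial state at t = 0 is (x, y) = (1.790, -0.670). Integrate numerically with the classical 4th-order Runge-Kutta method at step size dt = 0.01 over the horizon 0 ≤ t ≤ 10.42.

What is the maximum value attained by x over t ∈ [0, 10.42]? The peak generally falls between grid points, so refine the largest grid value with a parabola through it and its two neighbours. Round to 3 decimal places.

t=0.000: state=(1.790, -0.670)
step 1 (dt=0.01): k1=(-0.670, 1.493), k2=(-0.663, 1.442), k3=(-0.663, 1.443), k4=(-0.656, 1.394); state += dt/6·(k1+2k2+2k3+k4)
t=0.010: state=(1.783, -0.656)
t=0.020: state=(1.777, -0.642)
t=0.030: state=(1.771, -0.630)
continuing one RK4 step at a time; state shown every 50 steps (Δt=0.5):
t=0.500: state=(1.531, -0.481)
t=1.000: state=(1.264, -0.614)
t=1.500: state=(0.874, -1.022)
t=2.000: state=(0.061, -2.601)
t=2.500: state=(-1.688, -2.524)
t=3.000: state=(-2.008, 0.177)
t=3.500: state=(-1.873, 0.316)
t=4.000: state=(-1.701, 0.373)
t=4.500: state=(-1.495, 0.460)
t=5.000: state=(-1.227, 0.634)
t=5.500: state=(-0.816, 1.101)
t=6.000: state=(0.088, 2.927)
t=6.500: state=(1.806, 1.890)
t=7.000: state=(1.997, -0.214)
t=7.500: state=(1.855, -0.322)
t=8.000: state=(1.680, -0.380)
t=8.500: state=(1.469, -0.473)
t=9.000: state=(1.191, -0.664)
t=9.500: state=(0.752, -1.199)
t=10.000: state=(-0.260, -3.287)
t=10.420: state=(-1.756, -2.175)
largest grid value and its neighbours: x(6.800)=2.02106, x(6.810)=2.02122, x(6.820)=2.02117
parabola through these three points peaks at t≈6.813 with x≈2.02123

max x = 2.021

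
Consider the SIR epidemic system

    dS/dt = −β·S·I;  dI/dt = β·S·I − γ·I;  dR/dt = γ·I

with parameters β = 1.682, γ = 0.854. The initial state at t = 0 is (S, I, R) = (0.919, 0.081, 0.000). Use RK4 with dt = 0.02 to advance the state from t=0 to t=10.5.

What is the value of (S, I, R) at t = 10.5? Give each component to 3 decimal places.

(S, I, R) = (0.188, 0.006, 0.806)

t=0.000: state=(0.919, 0.081, 0.000)
step 1 (dt=0.02): k1=(-0.125, 0.056, 0.069), k2=(-0.126, 0.056, 0.070), k3=(-0.126, 0.056, 0.070), k4=(-0.127, 0.056, 0.070); state += dt/6·(k1+2k2+2k3+k4)
t=0.020: state=(0.916, 0.082, 0.001)
t=0.040: state=(0.914, 0.083, 0.003)
t=0.060: state=(0.911, 0.084, 0.004)
continuing one RK4 step at a time; state shown every 25 steps (Δt=0.5):
t=0.500: state=(0.848, 0.111, 0.041)
t=1.000: state=(0.762, 0.143, 0.095)
t=1.500: state=(0.668, 0.170, 0.162)
t=2.000: state=(0.574, 0.187, 0.239)
t=2.500: state=(0.489, 0.191, 0.320)
t=3.000: state=(0.418, 0.182, 0.400)
t=3.500: state=(0.361, 0.165, 0.474)
t=4.000: state=(0.317, 0.143, 0.540)
t=4.500: state=(0.284, 0.120, 0.596)
t=5.000: state=(0.259, 0.098, 0.643)
t=5.500: state=(0.241, 0.079, 0.680)
t=6.000: state=(0.227, 0.063, 0.710)
t=6.500: state=(0.216, 0.049, 0.734)
t=7.000: state=(0.209, 0.038, 0.753)
t=7.500: state=(0.203, 0.030, 0.767)
t=8.000: state=(0.198, 0.023, 0.779)
t=8.500: state=(0.195, 0.018, 0.787)
t=9.000: state=(0.192, 0.014, 0.794)
t=9.500: state=(0.190, 0.010, 0.799)
t=10.000: state=(0.189, 0.008, 0.803)
t=10.500: state=(0.188, 0.006, 0.806)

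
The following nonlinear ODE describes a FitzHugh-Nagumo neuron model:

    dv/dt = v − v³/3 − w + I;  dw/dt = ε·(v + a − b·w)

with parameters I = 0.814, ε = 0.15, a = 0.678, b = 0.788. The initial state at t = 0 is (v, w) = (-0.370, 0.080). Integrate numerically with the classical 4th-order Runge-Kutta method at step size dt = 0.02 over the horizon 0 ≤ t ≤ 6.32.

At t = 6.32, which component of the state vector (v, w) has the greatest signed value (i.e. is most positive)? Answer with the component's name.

t=0.000: state=(-0.370, 0.080)
step 1 (dt=0.02): k1=(0.381, 0.037), k2=(0.384, 0.037), k3=(0.384, 0.037), k4=(0.387, 0.038); state += dt/6·(k1+2k2+2k3+k4)
t=0.020: state=(-0.362, 0.081)
t=0.040: state=(-0.355, 0.082)
t=0.060: state=(-0.347, 0.082)
continuing one RK4 step at a time; state shown every 25 steps (Δt=0.5):
t=0.500: state=(-0.136, 0.106)
t=1.000: state=(0.223, 0.152)
t=1.500: state=(0.750, 0.227)
t=2.000: state=(1.334, 0.340)
t=2.500: state=(1.691, 0.482)
t=3.000: state=(1.793, 0.632)
t=3.500: state=(1.783, 0.775)
t=4.000: state=(1.738, 0.909)
t=4.500: state=(1.681, 1.030)
t=5.000: state=(1.620, 1.141)
t=5.500: state=(1.557, 1.240)
t=6.000: state=(1.492, 1.330)
t=6.320: state=(1.450, 1.381)
compare at T: v=1.450, w=1.381

largest component: v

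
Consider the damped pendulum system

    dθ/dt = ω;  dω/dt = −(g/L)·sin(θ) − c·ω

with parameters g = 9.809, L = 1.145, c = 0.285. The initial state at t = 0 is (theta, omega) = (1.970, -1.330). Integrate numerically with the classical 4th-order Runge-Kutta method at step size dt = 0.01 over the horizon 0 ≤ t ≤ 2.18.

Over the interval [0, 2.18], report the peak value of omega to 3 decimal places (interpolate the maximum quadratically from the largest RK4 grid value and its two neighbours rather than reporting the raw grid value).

max omega = 3.936

t=0.000: state=(1.970, -1.330)
step 1 (dt=0.01): k1=(-1.330, -7.514), k2=(-1.368, -7.525), k3=(-1.368, -7.526), k4=(-1.405, -7.538); state += dt/6·(k1+2k2+2k3+k4)
t=0.010: state=(1.956, -1.405)
t=0.020: state=(1.942, -1.481)
t=0.030: state=(1.927, -1.556)
continuing one RK4 step at a time; state shown every 10 steps (Δt=0.1):
t=0.100: state=(1.799, -2.093)
t=0.200: state=(1.551, -2.872)
t=0.300: state=(1.226, -3.619)
t=0.400: state=(0.831, -4.238)
t=0.500: state=(0.387, -4.599)
t=0.600: state=(-0.076, -4.598)
t=0.700: state=(-0.520, -4.220)
t=0.800: state=(-0.911, -3.546)
t=0.900: state=(-1.224, -2.707)
t=1.000: state=(-1.450, -1.809)
t=1.100: state=(-1.586, -0.915)
t=1.200: state=(-1.634, -0.046)
t=1.300: state=(-1.596, 0.799)
t=1.400: state=(-1.475, 1.620)
t=1.500: state=(-1.273, 2.402)
t=1.600: state=(-0.997, 3.100)
t=1.700: state=(-0.659, 3.634)
t=1.800: state=(-0.279, 3.912)
t=1.900: state=(0.113, 3.871)
t=2.000: state=(0.484, 3.512)
t=2.100: state=(0.807, 2.903)
t=2.180: state=(1.016, 2.302)
largest grid value and its neighbours: omega(1.830)=3.93501, omega(1.840)=3.93589, omega(1.850)=3.93342
parabola through these three points peaks at t≈1.838 with omega≈3.93598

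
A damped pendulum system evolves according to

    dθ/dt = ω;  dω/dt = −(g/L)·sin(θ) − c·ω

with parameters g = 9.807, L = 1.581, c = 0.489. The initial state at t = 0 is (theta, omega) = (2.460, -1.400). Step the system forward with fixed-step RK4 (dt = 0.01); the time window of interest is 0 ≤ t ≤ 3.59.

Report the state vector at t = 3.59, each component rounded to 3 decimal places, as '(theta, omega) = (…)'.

(theta, omega) = (0.148, -2.130)

t=0.000: state=(2.460, -1.400)
step 1 (dt=0.01): k1=(-1.400, -3.224), k2=(-1.416, -3.249), k3=(-1.416, -3.250), k4=(-1.432, -3.275); state += dt/6·(k1+2k2+2k3+k4)
t=0.010: state=(2.446, -1.432)
t=0.020: state=(2.431, -1.466)
t=0.030: state=(2.417, -1.499)
continuing one RK4 step at a time; state shown every 20 steps (Δt=0.2):
t=0.200: state=(2.108, -2.151)
t=0.400: state=(1.588, -3.071)
t=0.600: state=(0.887, -3.882)
t=0.800: state=(0.079, -4.050)
t=1.000: state=(-0.671, -3.315)
t=1.200: state=(-1.212, -2.045)
t=1.400: state=(-1.485, -0.699)
t=1.600: state=(-1.498, 0.546)
t=1.800: state=(-1.275, 1.658)
t=2.000: state=(-0.850, 2.535)
t=2.200: state=(-0.293, 2.932)
t=2.400: state=(0.277, 2.657)
t=2.600: state=(0.732, 1.826)
t=2.800: state=(0.991, 0.746)
t=3.000: state=(1.030, -0.336)
t=3.200: state=(0.866, -1.274)
t=3.400: state=(0.540, -1.923)
t=3.590: state=(0.148, -2.130)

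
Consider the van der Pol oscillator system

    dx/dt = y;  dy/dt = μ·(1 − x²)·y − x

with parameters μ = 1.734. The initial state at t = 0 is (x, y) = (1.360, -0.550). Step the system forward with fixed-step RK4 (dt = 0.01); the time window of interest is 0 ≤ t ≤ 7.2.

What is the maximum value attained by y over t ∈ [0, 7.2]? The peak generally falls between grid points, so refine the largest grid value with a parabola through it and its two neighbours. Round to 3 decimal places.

t=0.000: state=(1.360, -0.550)
step 1 (dt=0.01): k1=(-0.550, -0.550), k2=(-0.553, -0.550), k3=(-0.553, -0.550), k4=(-0.556, -0.551); state += dt/6·(k1+2k2+2k3+k4)
t=0.010: state=(1.354, -0.556)
t=0.020: state=(1.349, -0.561)
t=0.030: state=(1.343, -0.567)
continuing one RK4 step at a time; state shown every 25 steps (Δt=0.25):
t=0.250: state=(1.205, -0.697)
t=0.500: state=(1.007, -0.897)
t=0.750: state=(0.746, -1.220)
t=1.000: state=(0.376, -1.796)
t=1.250: state=(-0.186, -2.765)
t=1.500: state=(-0.992, -3.458)
t=1.750: state=(-1.717, -2.007)
t=2.000: state=(-1.990, -0.381)
t=2.250: state=(-2.001, 0.177)
t=2.500: state=(-1.933, 0.334)
t=2.750: state=(-1.841, 0.397)
t=3.000: state=(-1.736, 0.443)
t=3.250: state=(-1.619, 0.495)
t=3.500: state=(-1.488, 0.561)
t=3.750: state=(-1.336, 0.653)
t=4.000: state=(-1.157, 0.793)
t=4.250: state=(-0.933, 1.018)
t=4.500: state=(-0.634, 1.412)
t=4.750: state=(-0.200, 2.129)
t=5.000: state=(0.463, 3.190)
t=5.250: state=(1.311, 3.195)
t=5.500: state=(1.876, 1.251)
t=5.750: state=(2.016, 0.080)
t=6.000: state=(1.985, -0.259)
t=6.250: state=(1.905, -0.361)
t=6.500: state=(1.808, -0.413)
t=6.750: state=(1.699, -0.459)
t=7.000: state=(1.578, -0.514)
t=7.200: state=(1.470, -0.571)
largest grid value and its neighbours: y(5.130)=3.49664, y(5.140)=3.49674, y(5.150)=3.49252
parabola through these three points peaks at t≈5.135 with y≈3.49724

max y = 3.497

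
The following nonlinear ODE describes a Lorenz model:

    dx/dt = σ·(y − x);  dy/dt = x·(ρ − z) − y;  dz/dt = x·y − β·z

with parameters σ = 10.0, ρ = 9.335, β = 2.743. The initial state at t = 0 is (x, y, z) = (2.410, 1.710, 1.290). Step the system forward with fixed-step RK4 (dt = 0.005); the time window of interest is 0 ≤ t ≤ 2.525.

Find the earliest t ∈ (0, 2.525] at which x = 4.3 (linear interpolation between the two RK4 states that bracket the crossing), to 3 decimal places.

t = 0.236

t=0.000: state=(2.410, 1.710, 1.290)
step 1 (dt=0.005): k1=(-7.000, 17.678, 0.583), k2=(-6.383, 17.490, 0.654), k3=(-6.403, 17.502, 0.656), k4=(-5.805, 17.326, 0.727); state += dt/6·(k1+2k2+2k3+k4)
t=0.005: state=(2.378, 1.797, 1.293)
t=0.010: state=(2.352, 1.883, 1.297)
t=0.015: state=(2.331, 1.968, 1.302)
continuing one RK4 step at a time; state shown every 20 steps (Δt=0.1):
t=0.100: state=(2.572, 3.345, 1.517)
t=0.200: state=(3.729, 5.223, 2.339)
t=0.235: state=(4.287, 5.971, 2.875)
next step: t=0.240: state=(4.371, 6.080, 2.965) — x has crossed 4.3
linear interpolation between t=0.235 (4.28660) and t=0.240 (4.37142) → t≈0.236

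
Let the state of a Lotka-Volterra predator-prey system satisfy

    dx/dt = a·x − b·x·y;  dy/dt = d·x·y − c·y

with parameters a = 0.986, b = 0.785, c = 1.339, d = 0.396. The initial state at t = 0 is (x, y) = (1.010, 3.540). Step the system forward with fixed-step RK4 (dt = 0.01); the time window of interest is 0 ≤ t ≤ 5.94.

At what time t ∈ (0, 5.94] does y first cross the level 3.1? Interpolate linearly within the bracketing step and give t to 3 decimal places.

t = 0.135

t=0.000: state=(1.010, 3.540)
step 1 (dt=0.01): k1=(-1.811, -3.324), k2=(-1.782, -3.321), k3=(-1.782, -3.321), k4=(-1.753, -3.318); state += dt/6·(k1+2k2+2k3+k4)
t=0.010: state=(0.992, 3.507)
t=0.020: state=(0.975, 3.474)
t=0.030: state=(0.958, 3.441)
t=0.130: state=(0.818, 3.117)
next step: t=0.140: state=(0.806, 3.085) — y has crossed 3.1
linear interpolation between t=0.130 (3.11665) and t=0.140 (3.08509) → t≈0.135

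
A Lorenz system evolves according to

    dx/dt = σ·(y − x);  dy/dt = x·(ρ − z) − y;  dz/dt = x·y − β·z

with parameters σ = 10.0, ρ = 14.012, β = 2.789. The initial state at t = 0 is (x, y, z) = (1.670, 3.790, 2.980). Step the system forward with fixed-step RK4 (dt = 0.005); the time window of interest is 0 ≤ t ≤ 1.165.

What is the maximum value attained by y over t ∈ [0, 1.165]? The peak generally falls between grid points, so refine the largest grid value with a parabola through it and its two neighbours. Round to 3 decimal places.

t=0.000: state=(1.670, 3.790, 2.980)
step 1 (dt=0.005): k1=(21.200, 14.633, -1.982), k2=(21.036, 15.190, -1.704), k3=(21.054, 15.183, -1.705), k4=(20.906, 15.734, -1.424); state += dt/6·(k1+2k2+2k3+k4)
t=0.005: state=(1.775, 3.866, 2.971)
t=0.010: state=(1.879, 3.947, 2.966)
t=0.015: state=(1.982, 4.034, 2.963)
continuing one RK4 step at a time; state shown every 10 steps (Δt=0.05):
t=0.050: state=(2.699, 4.783, 3.033)
t=0.100: state=(3.819, 6.258, 3.480)
t=0.150: state=(5.169, 8.143, 4.544)
t=0.200: state=(6.782, 10.221, 6.533)
t=0.250: state=(8.527, 11.937, 9.693)
t=0.300: state=(10.020, 12.374, 13.796)
t=0.350: state=(10.681, 10.819, 17.727)
t=0.400: state=(10.103, 7.718, 19.983)
t=0.450: state=(8.465, 4.534, 20.030)
t=0.500: state=(6.414, 2.353, 18.589)
t=0.550: state=(4.555, 1.268, 16.613)
t=0.600: state=(3.166, 0.899, 14.637)
t=0.650: state=(2.264, 0.888, 12.841)
t=0.700: state=(1.750, 1.033, 11.257)
t=0.750: state=(1.513, 1.254, 9.877)
t=0.800: state=(1.469, 1.534, 8.687)
t=0.850: state=(1.567, 1.890, 7.677)
t=0.900: state=(1.788, 2.350, 6.843)
t=0.950: state=(2.132, 2.951, 6.194)
t=1.000: state=(2.615, 3.736, 5.758)
t=1.050: state=(3.264, 4.748, 5.590)
t=1.100: state=(4.109, 6.013, 5.789)
t=1.150: state=(5.169, 7.502, 6.504)
t=1.165: state=(5.528, 7.974, 6.845)
largest grid value and its neighbours: y(0.285)=12.43444, y(0.290)=12.43452, y(0.295)=12.41453
parabola through these three points peaks at t≈0.288 with y≈12.43699

max y = 12.437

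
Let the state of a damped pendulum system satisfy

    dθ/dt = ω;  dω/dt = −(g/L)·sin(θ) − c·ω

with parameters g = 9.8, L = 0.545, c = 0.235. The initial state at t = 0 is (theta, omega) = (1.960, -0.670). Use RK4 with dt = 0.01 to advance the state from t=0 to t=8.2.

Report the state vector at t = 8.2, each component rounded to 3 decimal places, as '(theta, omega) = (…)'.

(theta, omega) = (0.679, -0.313)

t=0.000: state=(1.960, -0.670)
step 1 (dt=0.01): k1=(-0.670, -16.479), k2=(-0.752, -16.483), k3=(-0.752, -16.486), k4=(-0.835, -16.492); state += dt/6·(k1+2k2+2k3+k4)
t=0.010: state=(1.952, -0.835)
t=0.020: state=(1.943, -1.000)
t=0.030: state=(1.932, -1.165)
continuing one RK4 step at a time; state shown every 50 steps (Δt=0.5):
t=0.500: state=(-0.283, -6.556)
t=1.000: state=(-1.634, 1.727)
t=1.500: state=(0.774, 5.012)
t=2.000: state=(1.130, -3.620)
t=2.500: state=(-1.185, -2.465)
t=3.000: state=(-0.336, 4.962)
t=3.500: state=(1.211, -0.552)
t=4.000: state=(-0.514, -3.977)
t=4.500: state=(-0.723, 3.211)
t=5.000: state=(0.957, 1.094)
t=5.500: state=(-0.098, -3.829)
t=6.000: state=(-0.767, 1.897)
t=6.500: state=(0.703, 1.746)
t=7.000: state=(0.095, -3.239)
t=7.500: state=(-0.697, 1.110)
t=8.000: state=(0.518, 1.856)
t=8.200: state=(0.679, -0.313)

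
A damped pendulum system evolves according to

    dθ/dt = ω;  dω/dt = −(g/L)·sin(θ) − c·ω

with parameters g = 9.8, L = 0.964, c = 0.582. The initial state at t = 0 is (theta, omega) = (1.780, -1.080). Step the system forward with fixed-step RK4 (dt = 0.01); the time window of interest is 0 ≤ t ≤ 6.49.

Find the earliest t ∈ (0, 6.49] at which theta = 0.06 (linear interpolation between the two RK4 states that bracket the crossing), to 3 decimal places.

t=0.000: state=(1.780, -1.080)
step 1 (dt=0.01): k1=(-1.080, -9.316), k2=(-1.127, -9.300), k3=(-1.126, -9.300), k4=(-1.173, -9.285); state += dt/6·(k1+2k2+2k3+k4)
t=0.010: state=(1.769, -1.173)
t=0.020: state=(1.757, -1.266)
t=0.030: state=(1.743, -1.358)
continuing one RK4 step at a time; state shown every 25 steps (Δt=0.25):
t=0.250: state=(1.229, -3.267)
t=0.500: state=(0.234, -4.358)
t=0.540: state=(0.060, -4.317)
next step: t=0.550: state=(0.017, -4.296) — theta has crossed 0.06
linear interpolation between t=0.540 (0.06037) and t=0.550 (0.01730) → t≈0.540

t = 0.540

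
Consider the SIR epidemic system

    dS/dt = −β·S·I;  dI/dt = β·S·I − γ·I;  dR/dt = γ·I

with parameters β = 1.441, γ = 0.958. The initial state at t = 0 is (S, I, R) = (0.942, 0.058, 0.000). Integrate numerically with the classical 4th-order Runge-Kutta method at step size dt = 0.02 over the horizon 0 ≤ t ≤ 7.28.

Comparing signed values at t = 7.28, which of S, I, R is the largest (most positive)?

largest component: R

t=0.000: state=(0.942, 0.058, 0.000)
step 1 (dt=0.02): k1=(-0.079, 0.023, 0.056), k2=(-0.079, 0.023, 0.056), k3=(-0.079, 0.023, 0.056), k4=(-0.079, 0.023, 0.056); state += dt/6·(k1+2k2+2k3+k4)
t=0.020: state=(0.940, 0.058, 0.001)
t=0.040: state=(0.939, 0.059, 0.002)
t=0.060: state=(0.937, 0.059, 0.003)
continuing one RK4 step at a time; state shown every 25 steps (Δt=0.5):
t=0.500: state=(0.900, 0.070, 0.031)
t=1.000: state=(0.852, 0.081, 0.067)
t=1.500: state=(0.801, 0.091, 0.108)
t=2.000: state=(0.747, 0.099, 0.154)
t=2.500: state=(0.695, 0.103, 0.202)
t=3.000: state=(0.645, 0.103, 0.252)
t=3.500: state=(0.599, 0.100, 0.301)
t=4.000: state=(0.559, 0.094, 0.347)
t=4.500: state=(0.524, 0.086, 0.390)
t=5.000: state=(0.494, 0.077, 0.429)
t=5.500: state=(0.469, 0.067, 0.464)
t=6.000: state=(0.448, 0.058, 0.494)
t=6.500: state=(0.431, 0.049, 0.520)
t=7.000: state=(0.417, 0.041, 0.541)
t=7.280: state=(0.411, 0.037, 0.552)
compare at T: S=0.411, I=0.037, R=0.552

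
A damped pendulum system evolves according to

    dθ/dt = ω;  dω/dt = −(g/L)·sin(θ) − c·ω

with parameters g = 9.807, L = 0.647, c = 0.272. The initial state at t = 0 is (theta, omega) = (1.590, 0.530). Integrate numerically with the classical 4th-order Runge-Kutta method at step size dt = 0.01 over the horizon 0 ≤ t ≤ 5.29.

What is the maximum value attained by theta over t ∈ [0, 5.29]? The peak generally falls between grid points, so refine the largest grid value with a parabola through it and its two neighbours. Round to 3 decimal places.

max theta = 1.599

t=0.000: state=(1.590, 0.530)
step 1 (dt=0.01): k1=(0.530, -15.299), k2=(0.454, -15.277), k3=(0.454, -15.278), k4=(0.377, -15.256); state += dt/6·(k1+2k2+2k3+k4)
t=0.010: state=(1.595, 0.377)
t=0.020: state=(1.598, 0.225)
t=0.030: state=(1.599, 0.073)
continuing one RK4 step at a time; state shown every 20 steps (Δt=0.2):
t=0.200: state=(1.396, -2.442)
t=0.400: state=(0.648, -4.825)
t=0.600: state=(-0.379, -4.940)
t=0.800: state=(-1.157, -2.591)
t=1.000: state=(-1.377, 0.396)
t=1.200: state=(-1.014, 3.150)
t=1.400: state=(-0.197, 4.668)
t=1.600: state=(0.679, 3.681)
t=1.800: state=(1.167, 1.078)
t=2.000: state=(1.100, -1.706)
t=2.200: state=(0.529, -3.796)
t=2.400: state=(-0.285, -3.940)
t=2.600: state=(-0.905, -2.019)
t=2.800: state=(-1.048, 0.601)
t=3.000: state=(-0.687, 2.876)
t=3.200: state=(0.006, 3.719)
t=3.400: state=(0.659, 2.512)
t=3.600: state=(0.937, 0.193)
t=3.800: state=(0.740, -2.079)
t=4.000: state=(0.175, -3.302)
t=4.200: state=(-0.454, -2.684)
t=4.400: state=(-0.808, -0.729)
t=4.600: state=(-0.733, 1.439)
t=4.800: state=(-0.284, 2.841)
t=5.000: state=(0.295, 2.657)
t=5.200: state=(0.683, 1.065)
t=5.290: state=(0.738, 0.153)
largest grid value and its neighbours: theta(0.020)=1.59755, theta(0.030)=1.59903, theta(0.040)=1.59901
parabola through these three points peaks at t≈0.035 with theta≈1.59921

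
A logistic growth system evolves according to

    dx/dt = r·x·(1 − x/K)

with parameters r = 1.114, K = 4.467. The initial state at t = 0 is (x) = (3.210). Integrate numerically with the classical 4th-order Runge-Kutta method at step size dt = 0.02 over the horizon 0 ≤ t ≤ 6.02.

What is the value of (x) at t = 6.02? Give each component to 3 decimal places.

(x) = (4.465)

t=0.000: state=(3.210)
step 1 (dt=0.02): k1=(1.006), k2=(1.001), k3=(1.001), k4=(0.996); state += dt/6·(k1+2k2+2k3+k4)
t=0.020: state=(3.230)
t=0.040: state=(3.250)
t=0.060: state=(3.269)
continuing one RK4 step at a time; state shown every 10 steps (Δt=0.2):
t=0.200: state=(3.401)
t=0.400: state=(3.571)
t=0.600: state=(3.720)
t=0.800: state=(3.849)
t=1.000: state=(3.958)
t=1.200: state=(4.050)
t=1.400: state=(4.127)
t=1.600: state=(4.191)
t=1.800: state=(4.243)
t=2.000: state=(4.286)
t=2.200: state=(4.321)
t=2.400: state=(4.349)
t=2.600: state=(4.372)
t=2.800: state=(4.391)
t=3.000: state=(4.406)
t=3.200: state=(4.418)
t=3.400: state=(4.428)
t=3.600: state=(4.436)
t=3.800: state=(4.442)
t=4.000: state=(4.447)
t=4.200: state=(4.451)
t=4.400: state=(4.454)
t=4.600: state=(4.457)
t=4.800: state=(4.459)
t=5.000: state=(4.460)
t=5.200: state=(4.462)
t=5.400: state=(4.463)
t=5.600: state=(4.464)
t=5.800: state=(4.464)
t=6.000: state=(4.465)
t=6.020: state=(4.465)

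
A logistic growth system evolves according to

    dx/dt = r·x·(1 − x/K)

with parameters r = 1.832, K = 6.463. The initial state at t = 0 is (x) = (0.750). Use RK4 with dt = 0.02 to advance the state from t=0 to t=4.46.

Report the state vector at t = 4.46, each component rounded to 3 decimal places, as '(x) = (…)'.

t=0.000: state=(0.750)
step 1 (dt=0.02): k1=(1.215), k2=(1.232), k3=(1.232), k4=(1.249); state += dt/6·(k1+2k2+2k3+k4)
t=0.020: state=(0.775)
t=0.040: state=(0.800)
t=0.060: state=(0.826)
continuing one RK4 step at a time; state shown every 10 steps (Δt=0.2):
t=0.200: state=(1.029)
t=0.400: state=(1.387)
t=0.600: state=(1.827)
t=0.800: state=(2.342)
t=1.000: state=(2.912)
t=1.200: state=(3.502)
t=1.400: state=(4.075)
t=1.600: state=(4.596)
t=1.800: state=(5.043)
t=2.000: state=(5.407)
t=2.200: state=(5.693)
t=2.400: state=(5.909)
t=2.600: state=(6.068)
t=2.800: state=(6.184)
t=3.000: state=(6.267)
t=3.200: state=(6.326)
t=3.400: state=(6.367)
t=3.600: state=(6.396)
t=3.800: state=(6.417)
t=4.000: state=(6.431)
t=4.200: state=(6.441)
t=4.400: state=(6.447)
t=4.460: state=(6.449)

(x) = (6.449)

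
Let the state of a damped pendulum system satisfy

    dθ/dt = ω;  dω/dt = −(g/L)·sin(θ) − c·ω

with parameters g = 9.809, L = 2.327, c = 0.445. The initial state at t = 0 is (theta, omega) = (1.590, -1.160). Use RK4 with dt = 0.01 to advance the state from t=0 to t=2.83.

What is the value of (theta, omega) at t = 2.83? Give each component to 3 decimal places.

t=0.000: state=(1.590, -1.160)
step 1 (dt=0.01): k1=(-1.160, -3.698), k2=(-1.178, -3.690), k3=(-1.178, -3.691), k4=(-1.197, -3.683); state += dt/6·(k1+2k2+2k3+k4)
t=0.010: state=(1.578, -1.197)
t=0.020: state=(1.566, -1.234)
t=0.030: state=(1.554, -1.270)
continuing one RK4 step at a time; state shown every 10 steps (Δt=0.1):
t=0.100: state=(1.456, -1.521)
t=0.200: state=(1.287, -1.859)
t=0.300: state=(1.085, -2.160)
t=0.400: state=(0.856, -2.405)
t=0.500: state=(0.607, -2.576)
t=0.600: state=(0.345, -2.652)
t=0.700: state=(0.080, -2.622)
t=0.800: state=(-0.176, -2.487)
t=0.900: state=(-0.414, -2.258)
t=1.000: state=(-0.626, -1.954)
t=1.100: state=(-0.804, -1.598)
t=1.200: state=(-0.944, -1.212)
t=1.300: state=(-1.046, -0.813)
t=1.400: state=(-1.107, -0.414)
t=1.500: state=(-1.129, -0.025)
t=1.600: state=(-1.112, 0.348)
t=1.700: state=(-1.060, 0.698)
t=1.800: state=(-0.974, 1.019)
t=1.900: state=(-0.857, 1.302)
t=2.000: state=(-0.715, 1.537)
t=2.100: state=(-0.552, 1.714)
t=2.200: state=(-0.374, 1.823)
t=2.300: state=(-0.190, 1.858)
t=2.400: state=(-0.005, 1.817)
t=2.500: state=(0.171, 1.703)
t=2.600: state=(0.333, 1.525)
t=2.700: state=(0.475, 1.296)
t=2.800: state=(0.591, 1.029)
t=2.830: state=(0.621, 0.944)

(theta, omega) = (0.621, 0.944)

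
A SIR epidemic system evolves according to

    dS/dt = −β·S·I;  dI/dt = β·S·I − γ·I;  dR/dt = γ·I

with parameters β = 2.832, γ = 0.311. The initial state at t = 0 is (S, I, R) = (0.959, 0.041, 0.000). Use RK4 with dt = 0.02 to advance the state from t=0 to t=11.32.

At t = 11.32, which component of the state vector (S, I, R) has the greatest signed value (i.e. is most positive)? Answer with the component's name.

largest component: R

t=0.000: state=(0.959, 0.041, 0.000)
step 1 (dt=0.02): k1=(-0.111, 0.099, 0.013), k2=(-0.114, 0.101, 0.013), k3=(-0.114, 0.101, 0.013), k4=(-0.117, 0.103, 0.013); state += dt/6·(k1+2k2+2k3+k4)
t=0.020: state=(0.957, 0.043, 0.000)
t=0.040: state=(0.954, 0.045, 0.001)
t=0.060: state=(0.952, 0.047, 0.001)
continuing one RK4 step at a time; state shown every 25 steps (Δt=0.5):
t=0.500: state=(0.859, 0.129, 0.012)
t=1.000: state=(0.632, 0.322, 0.046)
t=1.500: state=(0.340, 0.546, 0.114)
t=2.000: state=(0.143, 0.648, 0.209)
t=2.500: state=(0.057, 0.633, 0.309)
t=3.000: state=(0.024, 0.572, 0.403)
t=3.500: state=(0.011, 0.502, 0.487)
t=4.000: state=(0.006, 0.434, 0.560)
t=4.500: state=(0.003, 0.374, 0.622)
t=5.000: state=(0.002, 0.322, 0.676)
t=5.500: state=(0.001, 0.276, 0.723)
t=6.000: state=(0.001, 0.237, 0.763)
t=6.500: state=(0.001, 0.203, 0.797)
t=7.000: state=(0.001, 0.174, 0.826)
t=7.500: state=(0.000, 0.149, 0.851)
t=8.000: state=(0.000, 0.127, 0.872)
t=8.500: state=(0.000, 0.109, 0.891)
t=9.000: state=(0.000, 0.093, 0.906)
t=9.500: state=(0.000, 0.080, 0.920)
t=10.000: state=(0.000, 0.068, 0.931)
t=10.500: state=(0.000, 0.059, 0.941)
t=11.000: state=(0.000, 0.050, 0.950)
t=11.320: state=(0.000, 0.045, 0.954)
compare at T: S=0.000, I=0.045, R=0.954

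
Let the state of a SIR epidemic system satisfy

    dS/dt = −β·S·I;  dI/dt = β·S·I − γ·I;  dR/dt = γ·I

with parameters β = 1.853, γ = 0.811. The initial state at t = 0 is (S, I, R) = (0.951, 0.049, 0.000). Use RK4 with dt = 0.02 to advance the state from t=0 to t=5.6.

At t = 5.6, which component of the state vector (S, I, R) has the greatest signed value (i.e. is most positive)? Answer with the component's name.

t=0.000: state=(0.951, 0.049, 0.000)
step 1 (dt=0.02): k1=(-0.086, 0.047, 0.040), k2=(-0.087, 0.047, 0.040), k3=(-0.087, 0.047, 0.040), k4=(-0.088, 0.047, 0.041); state += dt/6·(k1+2k2+2k3+k4)
t=0.020: state=(0.949, 0.050, 0.001)
t=0.040: state=(0.947, 0.051, 0.002)
t=0.060: state=(0.946, 0.052, 0.002)
continuing one RK4 step at a time; state shown every 10 steps (Δt=0.2):
t=0.200: state=(0.932, 0.059, 0.009)
t=0.400: state=(0.910, 0.071, 0.019)
t=0.600: state=(0.884, 0.084, 0.032)
t=0.800: state=(0.855, 0.098, 0.047)
t=1.000: state=(0.822, 0.114, 0.064)
t=1.200: state=(0.786, 0.131, 0.084)
t=1.400: state=(0.746, 0.148, 0.106)
t=1.600: state=(0.704, 0.164, 0.131)
t=1.800: state=(0.661, 0.180, 0.159)
t=2.000: state=(0.616, 0.194, 0.190)
t=2.200: state=(0.572, 0.205, 0.222)
t=2.400: state=(0.530, 0.214, 0.256)
t=2.600: state=(0.489, 0.220, 0.291)
t=2.800: state=(0.450, 0.223, 0.327)
t=3.000: state=(0.414, 0.222, 0.363)
t=3.200: state=(0.382, 0.219, 0.399)
t=3.400: state=(0.353, 0.213, 0.434)
t=3.600: state=(0.326, 0.205, 0.468)
t=3.800: state=(0.303, 0.196, 0.501)
t=4.000: state=(0.282, 0.186, 0.532)
t=4.200: state=(0.264, 0.175, 0.561)
t=4.400: state=(0.248, 0.164, 0.589)
t=4.600: state=(0.234, 0.152, 0.614)
t=4.800: state=(0.221, 0.141, 0.638)
t=5.000: state=(0.211, 0.130, 0.660)
t=5.200: state=(0.201, 0.119, 0.680)
t=5.400: state=(0.193, 0.109, 0.698)
t=5.600: state=(0.186, 0.099, 0.715)
compare at T: S=0.186, I=0.099, R=0.715

largest component: R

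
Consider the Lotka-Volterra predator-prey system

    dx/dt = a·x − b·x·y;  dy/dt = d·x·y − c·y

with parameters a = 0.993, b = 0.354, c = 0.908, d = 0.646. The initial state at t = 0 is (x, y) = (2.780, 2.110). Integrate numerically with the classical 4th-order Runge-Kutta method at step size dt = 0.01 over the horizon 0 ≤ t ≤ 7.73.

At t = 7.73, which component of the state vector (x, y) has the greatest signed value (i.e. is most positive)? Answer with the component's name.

largest component: y

t=0.000: state=(2.780, 2.110)
step 1 (dt=0.01): k1=(0.684, 1.873), k2=(0.676, 1.886), k3=(0.676, 1.886), k4=(0.667, 1.899); state += dt/6·(k1+2k2+2k3+k4)
t=0.010: state=(2.787, 2.129)
t=0.020: state=(2.793, 2.148)
t=0.030: state=(2.800, 2.167)
continuing one RK4 step at a time; state shown every 25 steps (Δt=0.25):
t=0.250: state=(2.889, 2.662)
t=0.500: state=(2.837, 3.377)
t=0.750: state=(2.603, 4.186)
t=1.000: state=(2.226, 4.933)
t=1.250: state=(1.799, 5.441)
t=1.500: state=(1.410, 5.614)
t=1.750: state=(1.104, 5.474)
t=2.000: state=(0.885, 5.117)
t=2.250: state=(0.736, 4.644)
t=2.500: state=(0.640, 4.133)
t=2.750: state=(0.582, 3.634)
t=3.000: state=(0.552, 3.172)
t=3.250: state=(0.544, 2.761)
t=3.500: state=(0.555, 2.404)
t=3.750: state=(0.583, 2.100)
t=4.000: state=(0.628, 1.845)
t=4.250: state=(0.690, 1.635)
t=4.500: state=(0.772, 1.466)
t=4.750: state=(0.874, 1.334)
t=5.000: state=(1.000, 1.236)
t=5.250: state=(1.153, 1.172)
t=5.500: state=(1.334, 1.141)
t=5.750: state=(1.546, 1.147)
t=6.000: state=(1.787, 1.196)
t=6.250: state=(2.052, 1.299)
t=6.500: state=(2.328, 1.474)
t=6.750: state=(2.589, 1.748)
t=7.000: state=(2.796, 2.155)
t=7.250: state=(2.891, 2.723)
t=7.500: state=(2.823, 3.451)
t=7.730: state=(2.599, 4.197)
compare at T: x=2.599, y=4.197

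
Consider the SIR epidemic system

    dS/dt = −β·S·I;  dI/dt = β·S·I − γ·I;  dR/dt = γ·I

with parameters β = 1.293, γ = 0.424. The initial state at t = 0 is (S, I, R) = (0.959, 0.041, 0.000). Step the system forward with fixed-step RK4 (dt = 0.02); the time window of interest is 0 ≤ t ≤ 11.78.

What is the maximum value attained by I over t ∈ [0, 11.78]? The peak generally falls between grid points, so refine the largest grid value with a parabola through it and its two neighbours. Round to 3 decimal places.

t=0.000: state=(0.959, 0.041, 0.000)
step 1 (dt=0.02): k1=(-0.051, 0.033, 0.017), k2=(-0.051, 0.034, 0.018), k3=(-0.051, 0.034, 0.018), k4=(-0.052, 0.034, 0.018); state += dt/6·(k1+2k2+2k3+k4)
t=0.020: state=(0.958, 0.042, 0.000)
t=0.040: state=(0.957, 0.042, 0.001)
t=0.060: state=(0.956, 0.043, 0.001)
continuing one RK4 step at a time; state shown every 25 steps (Δt=0.5):
t=0.500: state=(0.928, 0.061, 0.011)
t=1.000: state=(0.885, 0.089, 0.026)
t=1.500: state=(0.826, 0.125, 0.049)
t=2.000: state=(0.751, 0.169, 0.080)
t=2.500: state=(0.664, 0.216, 0.121)
t=3.000: state=(0.569, 0.260, 0.171)
t=3.500: state=(0.475, 0.295, 0.230)
t=4.000: state=(0.390, 0.315, 0.295)
t=4.500: state=(0.317, 0.320, 0.363)
t=5.000: state=(0.259, 0.312, 0.430)
t=5.500: state=(0.213, 0.293, 0.494)
t=6.000: state=(0.177, 0.269, 0.554)
t=6.500: state=(0.150, 0.242, 0.608)
t=7.000: state=(0.130, 0.214, 0.656)
t=7.500: state=(0.114, 0.187, 0.699)
t=8.000: state=(0.102, 0.162, 0.736)
t=8.500: state=(0.092, 0.140, 0.768)
t=9.000: state=(0.085, 0.120, 0.795)
t=9.500: state=(0.079, 0.102, 0.819)
t=10.000: state=(0.074, 0.087, 0.839)
t=10.500: state=(0.071, 0.074, 0.856)
t=11.000: state=(0.068, 0.062, 0.870)
t=11.500: state=(0.065, 0.053, 0.882)
t=11.780: state=(0.064, 0.048, 0.888)
largest grid value and its neighbours: I(4.400)=0.32017, I(4.420)=0.32018, I(4.440)=0.32017
parabola through these three points peaks at t≈4.421 with I≈0.32018

max I = 0.320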